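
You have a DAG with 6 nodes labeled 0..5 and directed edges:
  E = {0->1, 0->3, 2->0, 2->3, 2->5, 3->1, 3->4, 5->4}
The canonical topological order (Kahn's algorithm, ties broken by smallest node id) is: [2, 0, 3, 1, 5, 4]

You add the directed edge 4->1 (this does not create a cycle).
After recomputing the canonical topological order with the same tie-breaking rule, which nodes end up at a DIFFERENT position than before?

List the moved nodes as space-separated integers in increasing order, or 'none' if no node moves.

Old toposort: [2, 0, 3, 1, 5, 4]
Added edge 4->1
Recompute Kahn (smallest-id tiebreak):
  initial in-degrees: [1, 3, 0, 2, 2, 1]
  ready (indeg=0): [2]
  pop 2: indeg[0]->0; indeg[3]->1; indeg[5]->0 | ready=[0, 5] | order so far=[2]
  pop 0: indeg[1]->2; indeg[3]->0 | ready=[3, 5] | order so far=[2, 0]
  pop 3: indeg[1]->1; indeg[4]->1 | ready=[5] | order so far=[2, 0, 3]
  pop 5: indeg[4]->0 | ready=[4] | order so far=[2, 0, 3, 5]
  pop 4: indeg[1]->0 | ready=[1] | order so far=[2, 0, 3, 5, 4]
  pop 1: no out-edges | ready=[] | order so far=[2, 0, 3, 5, 4, 1]
New canonical toposort: [2, 0, 3, 5, 4, 1]
Compare positions:
  Node 0: index 1 -> 1 (same)
  Node 1: index 3 -> 5 (moved)
  Node 2: index 0 -> 0 (same)
  Node 3: index 2 -> 2 (same)
  Node 4: index 5 -> 4 (moved)
  Node 5: index 4 -> 3 (moved)
Nodes that changed position: 1 4 5

Answer: 1 4 5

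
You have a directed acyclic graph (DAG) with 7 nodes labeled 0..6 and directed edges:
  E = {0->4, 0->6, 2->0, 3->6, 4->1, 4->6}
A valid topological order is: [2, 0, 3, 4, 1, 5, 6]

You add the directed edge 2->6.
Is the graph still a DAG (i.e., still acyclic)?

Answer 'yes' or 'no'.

Answer: yes

Derivation:
Given toposort: [2, 0, 3, 4, 1, 5, 6]
Position of 2: index 0; position of 6: index 6
New edge 2->6: forward
Forward edge: respects the existing order. Still a DAG, same toposort still valid.
Still a DAG? yes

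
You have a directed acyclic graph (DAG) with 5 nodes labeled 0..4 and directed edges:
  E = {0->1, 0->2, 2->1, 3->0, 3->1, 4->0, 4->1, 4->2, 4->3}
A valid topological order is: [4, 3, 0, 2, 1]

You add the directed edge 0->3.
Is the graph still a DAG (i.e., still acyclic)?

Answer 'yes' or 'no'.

Given toposort: [4, 3, 0, 2, 1]
Position of 0: index 2; position of 3: index 1
New edge 0->3: backward (u after v in old order)
Backward edge: old toposort is now invalid. Check if this creates a cycle.
Does 3 already reach 0? Reachable from 3: [0, 1, 2, 3]. YES -> cycle!
Still a DAG? no

Answer: no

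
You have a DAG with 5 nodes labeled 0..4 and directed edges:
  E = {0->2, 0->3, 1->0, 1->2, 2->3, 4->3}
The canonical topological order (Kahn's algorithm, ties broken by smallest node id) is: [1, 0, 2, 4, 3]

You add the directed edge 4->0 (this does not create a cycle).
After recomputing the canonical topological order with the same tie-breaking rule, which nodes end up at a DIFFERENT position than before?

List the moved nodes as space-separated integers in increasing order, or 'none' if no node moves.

Old toposort: [1, 0, 2, 4, 3]
Added edge 4->0
Recompute Kahn (smallest-id tiebreak):
  initial in-degrees: [2, 0, 2, 3, 0]
  ready (indeg=0): [1, 4]
  pop 1: indeg[0]->1; indeg[2]->1 | ready=[4] | order so far=[1]
  pop 4: indeg[0]->0; indeg[3]->2 | ready=[0] | order so far=[1, 4]
  pop 0: indeg[2]->0; indeg[3]->1 | ready=[2] | order so far=[1, 4, 0]
  pop 2: indeg[3]->0 | ready=[3] | order so far=[1, 4, 0, 2]
  pop 3: no out-edges | ready=[] | order so far=[1, 4, 0, 2, 3]
New canonical toposort: [1, 4, 0, 2, 3]
Compare positions:
  Node 0: index 1 -> 2 (moved)
  Node 1: index 0 -> 0 (same)
  Node 2: index 2 -> 3 (moved)
  Node 3: index 4 -> 4 (same)
  Node 4: index 3 -> 1 (moved)
Nodes that changed position: 0 2 4

Answer: 0 2 4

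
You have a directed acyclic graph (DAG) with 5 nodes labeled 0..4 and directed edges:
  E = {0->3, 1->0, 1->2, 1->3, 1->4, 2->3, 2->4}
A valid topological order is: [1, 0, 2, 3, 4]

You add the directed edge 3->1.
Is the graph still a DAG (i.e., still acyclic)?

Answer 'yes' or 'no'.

Answer: no

Derivation:
Given toposort: [1, 0, 2, 3, 4]
Position of 3: index 3; position of 1: index 0
New edge 3->1: backward (u after v in old order)
Backward edge: old toposort is now invalid. Check if this creates a cycle.
Does 1 already reach 3? Reachable from 1: [0, 1, 2, 3, 4]. YES -> cycle!
Still a DAG? no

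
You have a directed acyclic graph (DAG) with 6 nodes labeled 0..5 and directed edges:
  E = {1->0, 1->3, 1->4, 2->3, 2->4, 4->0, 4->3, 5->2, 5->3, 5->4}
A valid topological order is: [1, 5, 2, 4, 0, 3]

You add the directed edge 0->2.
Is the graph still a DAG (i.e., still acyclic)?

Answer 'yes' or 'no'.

Given toposort: [1, 5, 2, 4, 0, 3]
Position of 0: index 4; position of 2: index 2
New edge 0->2: backward (u after v in old order)
Backward edge: old toposort is now invalid. Check if this creates a cycle.
Does 2 already reach 0? Reachable from 2: [0, 2, 3, 4]. YES -> cycle!
Still a DAG? no

Answer: no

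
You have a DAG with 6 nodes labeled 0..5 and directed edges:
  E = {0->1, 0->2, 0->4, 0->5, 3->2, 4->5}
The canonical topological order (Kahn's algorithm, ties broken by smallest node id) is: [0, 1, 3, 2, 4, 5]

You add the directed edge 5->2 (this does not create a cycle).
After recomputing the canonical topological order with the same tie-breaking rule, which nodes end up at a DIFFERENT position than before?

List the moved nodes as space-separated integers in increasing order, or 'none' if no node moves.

Answer: 2 4 5

Derivation:
Old toposort: [0, 1, 3, 2, 4, 5]
Added edge 5->2
Recompute Kahn (smallest-id tiebreak):
  initial in-degrees: [0, 1, 3, 0, 1, 2]
  ready (indeg=0): [0, 3]
  pop 0: indeg[1]->0; indeg[2]->2; indeg[4]->0; indeg[5]->1 | ready=[1, 3, 4] | order so far=[0]
  pop 1: no out-edges | ready=[3, 4] | order so far=[0, 1]
  pop 3: indeg[2]->1 | ready=[4] | order so far=[0, 1, 3]
  pop 4: indeg[5]->0 | ready=[5] | order so far=[0, 1, 3, 4]
  pop 5: indeg[2]->0 | ready=[2] | order so far=[0, 1, 3, 4, 5]
  pop 2: no out-edges | ready=[] | order so far=[0, 1, 3, 4, 5, 2]
New canonical toposort: [0, 1, 3, 4, 5, 2]
Compare positions:
  Node 0: index 0 -> 0 (same)
  Node 1: index 1 -> 1 (same)
  Node 2: index 3 -> 5 (moved)
  Node 3: index 2 -> 2 (same)
  Node 4: index 4 -> 3 (moved)
  Node 5: index 5 -> 4 (moved)
Nodes that changed position: 2 4 5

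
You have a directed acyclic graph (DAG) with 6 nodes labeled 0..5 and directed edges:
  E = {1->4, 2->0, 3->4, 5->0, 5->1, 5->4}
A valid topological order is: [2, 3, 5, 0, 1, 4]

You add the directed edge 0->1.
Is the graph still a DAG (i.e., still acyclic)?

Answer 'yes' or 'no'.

Answer: yes

Derivation:
Given toposort: [2, 3, 5, 0, 1, 4]
Position of 0: index 3; position of 1: index 4
New edge 0->1: forward
Forward edge: respects the existing order. Still a DAG, same toposort still valid.
Still a DAG? yes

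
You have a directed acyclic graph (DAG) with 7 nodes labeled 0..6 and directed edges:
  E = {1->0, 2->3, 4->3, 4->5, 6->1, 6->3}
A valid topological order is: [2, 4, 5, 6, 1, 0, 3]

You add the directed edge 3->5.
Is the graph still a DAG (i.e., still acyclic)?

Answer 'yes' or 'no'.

Answer: yes

Derivation:
Given toposort: [2, 4, 5, 6, 1, 0, 3]
Position of 3: index 6; position of 5: index 2
New edge 3->5: backward (u after v in old order)
Backward edge: old toposort is now invalid. Check if this creates a cycle.
Does 5 already reach 3? Reachable from 5: [5]. NO -> still a DAG (reorder needed).
Still a DAG? yes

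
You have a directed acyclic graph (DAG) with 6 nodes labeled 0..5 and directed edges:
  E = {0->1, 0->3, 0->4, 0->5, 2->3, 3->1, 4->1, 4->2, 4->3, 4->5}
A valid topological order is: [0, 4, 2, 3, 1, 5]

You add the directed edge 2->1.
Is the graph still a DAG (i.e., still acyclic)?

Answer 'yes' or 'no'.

Answer: yes

Derivation:
Given toposort: [0, 4, 2, 3, 1, 5]
Position of 2: index 2; position of 1: index 4
New edge 2->1: forward
Forward edge: respects the existing order. Still a DAG, same toposort still valid.
Still a DAG? yes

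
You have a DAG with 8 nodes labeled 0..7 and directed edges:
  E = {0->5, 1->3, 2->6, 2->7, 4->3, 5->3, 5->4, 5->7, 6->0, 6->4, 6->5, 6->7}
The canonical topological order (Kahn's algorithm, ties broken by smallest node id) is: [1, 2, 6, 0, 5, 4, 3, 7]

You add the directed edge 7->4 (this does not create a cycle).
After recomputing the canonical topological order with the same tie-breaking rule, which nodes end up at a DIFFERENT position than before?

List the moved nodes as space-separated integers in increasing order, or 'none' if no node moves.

Answer: 3 4 7

Derivation:
Old toposort: [1, 2, 6, 0, 5, 4, 3, 7]
Added edge 7->4
Recompute Kahn (smallest-id tiebreak):
  initial in-degrees: [1, 0, 0, 3, 3, 2, 1, 3]
  ready (indeg=0): [1, 2]
  pop 1: indeg[3]->2 | ready=[2] | order so far=[1]
  pop 2: indeg[6]->0; indeg[7]->2 | ready=[6] | order so far=[1, 2]
  pop 6: indeg[0]->0; indeg[4]->2; indeg[5]->1; indeg[7]->1 | ready=[0] | order so far=[1, 2, 6]
  pop 0: indeg[5]->0 | ready=[5] | order so far=[1, 2, 6, 0]
  pop 5: indeg[3]->1; indeg[4]->1; indeg[7]->0 | ready=[7] | order so far=[1, 2, 6, 0, 5]
  pop 7: indeg[4]->0 | ready=[4] | order so far=[1, 2, 6, 0, 5, 7]
  pop 4: indeg[3]->0 | ready=[3] | order so far=[1, 2, 6, 0, 5, 7, 4]
  pop 3: no out-edges | ready=[] | order so far=[1, 2, 6, 0, 5, 7, 4, 3]
New canonical toposort: [1, 2, 6, 0, 5, 7, 4, 3]
Compare positions:
  Node 0: index 3 -> 3 (same)
  Node 1: index 0 -> 0 (same)
  Node 2: index 1 -> 1 (same)
  Node 3: index 6 -> 7 (moved)
  Node 4: index 5 -> 6 (moved)
  Node 5: index 4 -> 4 (same)
  Node 6: index 2 -> 2 (same)
  Node 7: index 7 -> 5 (moved)
Nodes that changed position: 3 4 7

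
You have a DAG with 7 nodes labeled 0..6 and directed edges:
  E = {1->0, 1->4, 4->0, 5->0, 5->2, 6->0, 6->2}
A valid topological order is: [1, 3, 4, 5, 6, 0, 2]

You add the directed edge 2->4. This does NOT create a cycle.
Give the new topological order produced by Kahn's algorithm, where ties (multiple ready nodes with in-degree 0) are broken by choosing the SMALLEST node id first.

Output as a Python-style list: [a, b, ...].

Old toposort: [1, 3, 4, 5, 6, 0, 2]
Added edge: 2->4
Position of 2 (6) > position of 4 (2). Must reorder: 2 must now come before 4.
Run Kahn's algorithm (break ties by smallest node id):
  initial in-degrees: [4, 0, 2, 0, 2, 0, 0]
  ready (indeg=0): [1, 3, 5, 6]
  pop 1: indeg[0]->3; indeg[4]->1 | ready=[3, 5, 6] | order so far=[1]
  pop 3: no out-edges | ready=[5, 6] | order so far=[1, 3]
  pop 5: indeg[0]->2; indeg[2]->1 | ready=[6] | order so far=[1, 3, 5]
  pop 6: indeg[0]->1; indeg[2]->0 | ready=[2] | order so far=[1, 3, 5, 6]
  pop 2: indeg[4]->0 | ready=[4] | order so far=[1, 3, 5, 6, 2]
  pop 4: indeg[0]->0 | ready=[0] | order so far=[1, 3, 5, 6, 2, 4]
  pop 0: no out-edges | ready=[] | order so far=[1, 3, 5, 6, 2, 4, 0]
  Result: [1, 3, 5, 6, 2, 4, 0]

Answer: [1, 3, 5, 6, 2, 4, 0]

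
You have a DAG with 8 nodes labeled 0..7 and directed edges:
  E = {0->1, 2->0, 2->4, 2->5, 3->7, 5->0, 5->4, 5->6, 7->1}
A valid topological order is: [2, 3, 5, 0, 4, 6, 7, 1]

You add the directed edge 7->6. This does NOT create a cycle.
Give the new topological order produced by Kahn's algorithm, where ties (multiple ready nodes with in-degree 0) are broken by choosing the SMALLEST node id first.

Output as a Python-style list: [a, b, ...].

Old toposort: [2, 3, 5, 0, 4, 6, 7, 1]
Added edge: 7->6
Position of 7 (6) > position of 6 (5). Must reorder: 7 must now come before 6.
Run Kahn's algorithm (break ties by smallest node id):
  initial in-degrees: [2, 2, 0, 0, 2, 1, 2, 1]
  ready (indeg=0): [2, 3]
  pop 2: indeg[0]->1; indeg[4]->1; indeg[5]->0 | ready=[3, 5] | order so far=[2]
  pop 3: indeg[7]->0 | ready=[5, 7] | order so far=[2, 3]
  pop 5: indeg[0]->0; indeg[4]->0; indeg[6]->1 | ready=[0, 4, 7] | order so far=[2, 3, 5]
  pop 0: indeg[1]->1 | ready=[4, 7] | order so far=[2, 3, 5, 0]
  pop 4: no out-edges | ready=[7] | order so far=[2, 3, 5, 0, 4]
  pop 7: indeg[1]->0; indeg[6]->0 | ready=[1, 6] | order so far=[2, 3, 5, 0, 4, 7]
  pop 1: no out-edges | ready=[6] | order so far=[2, 3, 5, 0, 4, 7, 1]
  pop 6: no out-edges | ready=[] | order so far=[2, 3, 5, 0, 4, 7, 1, 6]
  Result: [2, 3, 5, 0, 4, 7, 1, 6]

Answer: [2, 3, 5, 0, 4, 7, 1, 6]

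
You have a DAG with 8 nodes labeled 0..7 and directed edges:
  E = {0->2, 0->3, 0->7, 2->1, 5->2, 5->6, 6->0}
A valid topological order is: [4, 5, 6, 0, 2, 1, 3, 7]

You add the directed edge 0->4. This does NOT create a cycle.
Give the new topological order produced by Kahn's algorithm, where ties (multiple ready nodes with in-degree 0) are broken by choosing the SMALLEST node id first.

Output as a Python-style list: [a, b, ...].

Old toposort: [4, 5, 6, 0, 2, 1, 3, 7]
Added edge: 0->4
Position of 0 (3) > position of 4 (0). Must reorder: 0 must now come before 4.
Run Kahn's algorithm (break ties by smallest node id):
  initial in-degrees: [1, 1, 2, 1, 1, 0, 1, 1]
  ready (indeg=0): [5]
  pop 5: indeg[2]->1; indeg[6]->0 | ready=[6] | order so far=[5]
  pop 6: indeg[0]->0 | ready=[0] | order so far=[5, 6]
  pop 0: indeg[2]->0; indeg[3]->0; indeg[4]->0; indeg[7]->0 | ready=[2, 3, 4, 7] | order so far=[5, 6, 0]
  pop 2: indeg[1]->0 | ready=[1, 3, 4, 7] | order so far=[5, 6, 0, 2]
  pop 1: no out-edges | ready=[3, 4, 7] | order so far=[5, 6, 0, 2, 1]
  pop 3: no out-edges | ready=[4, 7] | order so far=[5, 6, 0, 2, 1, 3]
  pop 4: no out-edges | ready=[7] | order so far=[5, 6, 0, 2, 1, 3, 4]
  pop 7: no out-edges | ready=[] | order so far=[5, 6, 0, 2, 1, 3, 4, 7]
  Result: [5, 6, 0, 2, 1, 3, 4, 7]

Answer: [5, 6, 0, 2, 1, 3, 4, 7]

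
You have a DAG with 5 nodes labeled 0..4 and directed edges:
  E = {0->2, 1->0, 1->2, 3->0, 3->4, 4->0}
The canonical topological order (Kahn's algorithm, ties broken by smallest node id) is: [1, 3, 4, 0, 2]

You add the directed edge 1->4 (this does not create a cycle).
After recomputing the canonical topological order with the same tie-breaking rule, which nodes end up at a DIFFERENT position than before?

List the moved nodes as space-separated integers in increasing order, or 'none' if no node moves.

Old toposort: [1, 3, 4, 0, 2]
Added edge 1->4
Recompute Kahn (smallest-id tiebreak):
  initial in-degrees: [3, 0, 2, 0, 2]
  ready (indeg=0): [1, 3]
  pop 1: indeg[0]->2; indeg[2]->1; indeg[4]->1 | ready=[3] | order so far=[1]
  pop 3: indeg[0]->1; indeg[4]->0 | ready=[4] | order so far=[1, 3]
  pop 4: indeg[0]->0 | ready=[0] | order so far=[1, 3, 4]
  pop 0: indeg[2]->0 | ready=[2] | order so far=[1, 3, 4, 0]
  pop 2: no out-edges | ready=[] | order so far=[1, 3, 4, 0, 2]
New canonical toposort: [1, 3, 4, 0, 2]
Compare positions:
  Node 0: index 3 -> 3 (same)
  Node 1: index 0 -> 0 (same)
  Node 2: index 4 -> 4 (same)
  Node 3: index 1 -> 1 (same)
  Node 4: index 2 -> 2 (same)
Nodes that changed position: none

Answer: none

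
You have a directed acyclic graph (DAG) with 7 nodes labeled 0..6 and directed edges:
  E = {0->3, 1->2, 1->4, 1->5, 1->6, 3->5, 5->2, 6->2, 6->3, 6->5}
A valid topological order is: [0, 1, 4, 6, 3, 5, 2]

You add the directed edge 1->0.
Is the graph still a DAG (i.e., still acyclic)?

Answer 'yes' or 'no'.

Answer: yes

Derivation:
Given toposort: [0, 1, 4, 6, 3, 5, 2]
Position of 1: index 1; position of 0: index 0
New edge 1->0: backward (u after v in old order)
Backward edge: old toposort is now invalid. Check if this creates a cycle.
Does 0 already reach 1? Reachable from 0: [0, 2, 3, 5]. NO -> still a DAG (reorder needed).
Still a DAG? yes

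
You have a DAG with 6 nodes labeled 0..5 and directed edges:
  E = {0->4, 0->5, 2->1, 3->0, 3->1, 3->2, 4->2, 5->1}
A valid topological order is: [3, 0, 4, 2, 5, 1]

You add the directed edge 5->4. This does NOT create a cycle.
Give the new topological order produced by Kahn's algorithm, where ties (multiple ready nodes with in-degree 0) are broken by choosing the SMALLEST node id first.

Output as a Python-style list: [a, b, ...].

Old toposort: [3, 0, 4, 2, 5, 1]
Added edge: 5->4
Position of 5 (4) > position of 4 (2). Must reorder: 5 must now come before 4.
Run Kahn's algorithm (break ties by smallest node id):
  initial in-degrees: [1, 3, 2, 0, 2, 1]
  ready (indeg=0): [3]
  pop 3: indeg[0]->0; indeg[1]->2; indeg[2]->1 | ready=[0] | order so far=[3]
  pop 0: indeg[4]->1; indeg[5]->0 | ready=[5] | order so far=[3, 0]
  pop 5: indeg[1]->1; indeg[4]->0 | ready=[4] | order so far=[3, 0, 5]
  pop 4: indeg[2]->0 | ready=[2] | order so far=[3, 0, 5, 4]
  pop 2: indeg[1]->0 | ready=[1] | order so far=[3, 0, 5, 4, 2]
  pop 1: no out-edges | ready=[] | order so far=[3, 0, 5, 4, 2, 1]
  Result: [3, 0, 5, 4, 2, 1]

Answer: [3, 0, 5, 4, 2, 1]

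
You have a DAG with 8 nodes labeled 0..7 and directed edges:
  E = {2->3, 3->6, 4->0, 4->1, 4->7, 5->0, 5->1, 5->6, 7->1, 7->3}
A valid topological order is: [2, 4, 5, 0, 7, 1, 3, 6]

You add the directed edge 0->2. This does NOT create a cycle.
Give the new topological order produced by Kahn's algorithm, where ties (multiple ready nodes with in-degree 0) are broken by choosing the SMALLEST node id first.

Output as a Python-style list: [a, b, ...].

Answer: [4, 5, 0, 2, 7, 1, 3, 6]

Derivation:
Old toposort: [2, 4, 5, 0, 7, 1, 3, 6]
Added edge: 0->2
Position of 0 (3) > position of 2 (0). Must reorder: 0 must now come before 2.
Run Kahn's algorithm (break ties by smallest node id):
  initial in-degrees: [2, 3, 1, 2, 0, 0, 2, 1]
  ready (indeg=0): [4, 5]
  pop 4: indeg[0]->1; indeg[1]->2; indeg[7]->0 | ready=[5, 7] | order so far=[4]
  pop 5: indeg[0]->0; indeg[1]->1; indeg[6]->1 | ready=[0, 7] | order so far=[4, 5]
  pop 0: indeg[2]->0 | ready=[2, 7] | order so far=[4, 5, 0]
  pop 2: indeg[3]->1 | ready=[7] | order so far=[4, 5, 0, 2]
  pop 7: indeg[1]->0; indeg[3]->0 | ready=[1, 3] | order so far=[4, 5, 0, 2, 7]
  pop 1: no out-edges | ready=[3] | order so far=[4, 5, 0, 2, 7, 1]
  pop 3: indeg[6]->0 | ready=[6] | order so far=[4, 5, 0, 2, 7, 1, 3]
  pop 6: no out-edges | ready=[] | order so far=[4, 5, 0, 2, 7, 1, 3, 6]
  Result: [4, 5, 0, 2, 7, 1, 3, 6]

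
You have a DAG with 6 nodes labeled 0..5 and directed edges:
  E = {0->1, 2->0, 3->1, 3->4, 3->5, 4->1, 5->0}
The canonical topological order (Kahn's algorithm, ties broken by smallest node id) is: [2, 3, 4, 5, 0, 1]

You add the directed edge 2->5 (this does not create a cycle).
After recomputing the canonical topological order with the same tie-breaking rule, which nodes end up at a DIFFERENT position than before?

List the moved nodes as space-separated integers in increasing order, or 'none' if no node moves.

Answer: none

Derivation:
Old toposort: [2, 3, 4, 5, 0, 1]
Added edge 2->5
Recompute Kahn (smallest-id tiebreak):
  initial in-degrees: [2, 3, 0, 0, 1, 2]
  ready (indeg=0): [2, 3]
  pop 2: indeg[0]->1; indeg[5]->1 | ready=[3] | order so far=[2]
  pop 3: indeg[1]->2; indeg[4]->0; indeg[5]->0 | ready=[4, 5] | order so far=[2, 3]
  pop 4: indeg[1]->1 | ready=[5] | order so far=[2, 3, 4]
  pop 5: indeg[0]->0 | ready=[0] | order so far=[2, 3, 4, 5]
  pop 0: indeg[1]->0 | ready=[1] | order so far=[2, 3, 4, 5, 0]
  pop 1: no out-edges | ready=[] | order so far=[2, 3, 4, 5, 0, 1]
New canonical toposort: [2, 3, 4, 5, 0, 1]
Compare positions:
  Node 0: index 4 -> 4 (same)
  Node 1: index 5 -> 5 (same)
  Node 2: index 0 -> 0 (same)
  Node 3: index 1 -> 1 (same)
  Node 4: index 2 -> 2 (same)
  Node 5: index 3 -> 3 (same)
Nodes that changed position: none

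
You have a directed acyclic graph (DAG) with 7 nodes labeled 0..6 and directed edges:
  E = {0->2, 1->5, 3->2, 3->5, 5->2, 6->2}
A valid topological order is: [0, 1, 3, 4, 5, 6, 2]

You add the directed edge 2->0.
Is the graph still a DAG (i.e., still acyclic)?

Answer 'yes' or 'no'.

Given toposort: [0, 1, 3, 4, 5, 6, 2]
Position of 2: index 6; position of 0: index 0
New edge 2->0: backward (u after v in old order)
Backward edge: old toposort is now invalid. Check if this creates a cycle.
Does 0 already reach 2? Reachable from 0: [0, 2]. YES -> cycle!
Still a DAG? no

Answer: no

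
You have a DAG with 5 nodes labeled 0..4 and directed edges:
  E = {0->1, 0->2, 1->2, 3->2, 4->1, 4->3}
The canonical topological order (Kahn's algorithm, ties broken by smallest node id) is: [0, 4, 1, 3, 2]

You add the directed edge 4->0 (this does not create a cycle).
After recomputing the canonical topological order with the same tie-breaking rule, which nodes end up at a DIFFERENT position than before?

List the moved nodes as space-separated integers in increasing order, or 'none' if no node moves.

Old toposort: [0, 4, 1, 3, 2]
Added edge 4->0
Recompute Kahn (smallest-id tiebreak):
  initial in-degrees: [1, 2, 3, 1, 0]
  ready (indeg=0): [4]
  pop 4: indeg[0]->0; indeg[1]->1; indeg[3]->0 | ready=[0, 3] | order so far=[4]
  pop 0: indeg[1]->0; indeg[2]->2 | ready=[1, 3] | order so far=[4, 0]
  pop 1: indeg[2]->1 | ready=[3] | order so far=[4, 0, 1]
  pop 3: indeg[2]->0 | ready=[2] | order so far=[4, 0, 1, 3]
  pop 2: no out-edges | ready=[] | order so far=[4, 0, 1, 3, 2]
New canonical toposort: [4, 0, 1, 3, 2]
Compare positions:
  Node 0: index 0 -> 1 (moved)
  Node 1: index 2 -> 2 (same)
  Node 2: index 4 -> 4 (same)
  Node 3: index 3 -> 3 (same)
  Node 4: index 1 -> 0 (moved)
Nodes that changed position: 0 4

Answer: 0 4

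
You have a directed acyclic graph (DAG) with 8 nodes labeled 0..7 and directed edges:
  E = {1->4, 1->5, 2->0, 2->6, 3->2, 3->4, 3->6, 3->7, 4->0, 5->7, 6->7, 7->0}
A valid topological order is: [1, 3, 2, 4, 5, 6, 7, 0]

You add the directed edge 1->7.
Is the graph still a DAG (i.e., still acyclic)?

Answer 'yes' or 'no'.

Given toposort: [1, 3, 2, 4, 5, 6, 7, 0]
Position of 1: index 0; position of 7: index 6
New edge 1->7: forward
Forward edge: respects the existing order. Still a DAG, same toposort still valid.
Still a DAG? yes

Answer: yes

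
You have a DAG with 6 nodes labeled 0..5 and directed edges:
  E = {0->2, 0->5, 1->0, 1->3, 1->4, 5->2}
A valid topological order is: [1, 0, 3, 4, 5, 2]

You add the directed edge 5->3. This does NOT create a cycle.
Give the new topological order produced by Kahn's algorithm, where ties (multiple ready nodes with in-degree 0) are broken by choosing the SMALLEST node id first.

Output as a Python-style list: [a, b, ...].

Old toposort: [1, 0, 3, 4, 5, 2]
Added edge: 5->3
Position of 5 (4) > position of 3 (2). Must reorder: 5 must now come before 3.
Run Kahn's algorithm (break ties by smallest node id):
  initial in-degrees: [1, 0, 2, 2, 1, 1]
  ready (indeg=0): [1]
  pop 1: indeg[0]->0; indeg[3]->1; indeg[4]->0 | ready=[0, 4] | order so far=[1]
  pop 0: indeg[2]->1; indeg[5]->0 | ready=[4, 5] | order so far=[1, 0]
  pop 4: no out-edges | ready=[5] | order so far=[1, 0, 4]
  pop 5: indeg[2]->0; indeg[3]->0 | ready=[2, 3] | order so far=[1, 0, 4, 5]
  pop 2: no out-edges | ready=[3] | order so far=[1, 0, 4, 5, 2]
  pop 3: no out-edges | ready=[] | order so far=[1, 0, 4, 5, 2, 3]
  Result: [1, 0, 4, 5, 2, 3]

Answer: [1, 0, 4, 5, 2, 3]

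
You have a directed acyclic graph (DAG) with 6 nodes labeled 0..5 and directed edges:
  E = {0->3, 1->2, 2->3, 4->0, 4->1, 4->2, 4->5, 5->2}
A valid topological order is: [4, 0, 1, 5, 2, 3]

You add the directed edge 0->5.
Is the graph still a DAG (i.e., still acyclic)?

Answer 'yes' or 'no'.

Given toposort: [4, 0, 1, 5, 2, 3]
Position of 0: index 1; position of 5: index 3
New edge 0->5: forward
Forward edge: respects the existing order. Still a DAG, same toposort still valid.
Still a DAG? yes

Answer: yes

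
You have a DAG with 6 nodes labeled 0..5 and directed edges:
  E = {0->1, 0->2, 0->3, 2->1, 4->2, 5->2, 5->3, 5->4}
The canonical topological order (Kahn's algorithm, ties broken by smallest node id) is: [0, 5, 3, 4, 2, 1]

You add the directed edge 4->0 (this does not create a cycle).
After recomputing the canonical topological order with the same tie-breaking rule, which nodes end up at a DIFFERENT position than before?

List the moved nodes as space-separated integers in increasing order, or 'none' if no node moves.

Answer: 0 1 2 3 4 5

Derivation:
Old toposort: [0, 5, 3, 4, 2, 1]
Added edge 4->0
Recompute Kahn (smallest-id tiebreak):
  initial in-degrees: [1, 2, 3, 2, 1, 0]
  ready (indeg=0): [5]
  pop 5: indeg[2]->2; indeg[3]->1; indeg[4]->0 | ready=[4] | order so far=[5]
  pop 4: indeg[0]->0; indeg[2]->1 | ready=[0] | order so far=[5, 4]
  pop 0: indeg[1]->1; indeg[2]->0; indeg[3]->0 | ready=[2, 3] | order so far=[5, 4, 0]
  pop 2: indeg[1]->0 | ready=[1, 3] | order so far=[5, 4, 0, 2]
  pop 1: no out-edges | ready=[3] | order so far=[5, 4, 0, 2, 1]
  pop 3: no out-edges | ready=[] | order so far=[5, 4, 0, 2, 1, 3]
New canonical toposort: [5, 4, 0, 2, 1, 3]
Compare positions:
  Node 0: index 0 -> 2 (moved)
  Node 1: index 5 -> 4 (moved)
  Node 2: index 4 -> 3 (moved)
  Node 3: index 2 -> 5 (moved)
  Node 4: index 3 -> 1 (moved)
  Node 5: index 1 -> 0 (moved)
Nodes that changed position: 0 1 2 3 4 5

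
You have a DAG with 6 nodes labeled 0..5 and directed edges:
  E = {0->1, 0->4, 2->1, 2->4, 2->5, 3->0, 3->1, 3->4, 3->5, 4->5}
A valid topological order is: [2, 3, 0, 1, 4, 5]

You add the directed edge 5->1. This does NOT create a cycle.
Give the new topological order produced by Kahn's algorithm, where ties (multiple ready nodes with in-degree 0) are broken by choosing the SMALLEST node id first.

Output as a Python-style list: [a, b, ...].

Answer: [2, 3, 0, 4, 5, 1]

Derivation:
Old toposort: [2, 3, 0, 1, 4, 5]
Added edge: 5->1
Position of 5 (5) > position of 1 (3). Must reorder: 5 must now come before 1.
Run Kahn's algorithm (break ties by smallest node id):
  initial in-degrees: [1, 4, 0, 0, 3, 3]
  ready (indeg=0): [2, 3]
  pop 2: indeg[1]->3; indeg[4]->2; indeg[5]->2 | ready=[3] | order so far=[2]
  pop 3: indeg[0]->0; indeg[1]->2; indeg[4]->1; indeg[5]->1 | ready=[0] | order so far=[2, 3]
  pop 0: indeg[1]->1; indeg[4]->0 | ready=[4] | order so far=[2, 3, 0]
  pop 4: indeg[5]->0 | ready=[5] | order so far=[2, 3, 0, 4]
  pop 5: indeg[1]->0 | ready=[1] | order so far=[2, 3, 0, 4, 5]
  pop 1: no out-edges | ready=[] | order so far=[2, 3, 0, 4, 5, 1]
  Result: [2, 3, 0, 4, 5, 1]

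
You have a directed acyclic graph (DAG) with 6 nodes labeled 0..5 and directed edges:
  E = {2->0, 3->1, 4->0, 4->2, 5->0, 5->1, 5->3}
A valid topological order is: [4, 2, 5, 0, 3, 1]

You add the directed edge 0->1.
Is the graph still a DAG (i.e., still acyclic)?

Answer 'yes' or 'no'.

Given toposort: [4, 2, 5, 0, 3, 1]
Position of 0: index 3; position of 1: index 5
New edge 0->1: forward
Forward edge: respects the existing order. Still a DAG, same toposort still valid.
Still a DAG? yes

Answer: yes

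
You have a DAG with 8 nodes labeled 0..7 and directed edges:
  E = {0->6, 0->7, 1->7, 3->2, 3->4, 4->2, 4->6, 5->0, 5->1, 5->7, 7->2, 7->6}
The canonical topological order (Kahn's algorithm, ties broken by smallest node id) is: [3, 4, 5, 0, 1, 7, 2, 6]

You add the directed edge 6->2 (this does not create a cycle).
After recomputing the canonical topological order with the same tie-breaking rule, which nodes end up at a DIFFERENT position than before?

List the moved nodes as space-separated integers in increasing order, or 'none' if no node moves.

Answer: 2 6

Derivation:
Old toposort: [3, 4, 5, 0, 1, 7, 2, 6]
Added edge 6->2
Recompute Kahn (smallest-id tiebreak):
  initial in-degrees: [1, 1, 4, 0, 1, 0, 3, 3]
  ready (indeg=0): [3, 5]
  pop 3: indeg[2]->3; indeg[4]->0 | ready=[4, 5] | order so far=[3]
  pop 4: indeg[2]->2; indeg[6]->2 | ready=[5] | order so far=[3, 4]
  pop 5: indeg[0]->0; indeg[1]->0; indeg[7]->2 | ready=[0, 1] | order so far=[3, 4, 5]
  pop 0: indeg[6]->1; indeg[7]->1 | ready=[1] | order so far=[3, 4, 5, 0]
  pop 1: indeg[7]->0 | ready=[7] | order so far=[3, 4, 5, 0, 1]
  pop 7: indeg[2]->1; indeg[6]->0 | ready=[6] | order so far=[3, 4, 5, 0, 1, 7]
  pop 6: indeg[2]->0 | ready=[2] | order so far=[3, 4, 5, 0, 1, 7, 6]
  pop 2: no out-edges | ready=[] | order so far=[3, 4, 5, 0, 1, 7, 6, 2]
New canonical toposort: [3, 4, 5, 0, 1, 7, 6, 2]
Compare positions:
  Node 0: index 3 -> 3 (same)
  Node 1: index 4 -> 4 (same)
  Node 2: index 6 -> 7 (moved)
  Node 3: index 0 -> 0 (same)
  Node 4: index 1 -> 1 (same)
  Node 5: index 2 -> 2 (same)
  Node 6: index 7 -> 6 (moved)
  Node 7: index 5 -> 5 (same)
Nodes that changed position: 2 6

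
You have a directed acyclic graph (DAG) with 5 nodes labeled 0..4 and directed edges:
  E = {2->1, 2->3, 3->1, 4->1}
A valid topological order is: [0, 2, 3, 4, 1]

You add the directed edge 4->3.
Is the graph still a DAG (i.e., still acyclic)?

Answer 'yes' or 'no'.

Given toposort: [0, 2, 3, 4, 1]
Position of 4: index 3; position of 3: index 2
New edge 4->3: backward (u after v in old order)
Backward edge: old toposort is now invalid. Check if this creates a cycle.
Does 3 already reach 4? Reachable from 3: [1, 3]. NO -> still a DAG (reorder needed).
Still a DAG? yes

Answer: yes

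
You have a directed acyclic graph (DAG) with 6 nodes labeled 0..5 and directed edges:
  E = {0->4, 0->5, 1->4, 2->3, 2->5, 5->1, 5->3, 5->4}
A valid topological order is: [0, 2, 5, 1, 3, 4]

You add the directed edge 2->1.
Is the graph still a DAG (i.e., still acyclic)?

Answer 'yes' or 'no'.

Given toposort: [0, 2, 5, 1, 3, 4]
Position of 2: index 1; position of 1: index 3
New edge 2->1: forward
Forward edge: respects the existing order. Still a DAG, same toposort still valid.
Still a DAG? yes

Answer: yes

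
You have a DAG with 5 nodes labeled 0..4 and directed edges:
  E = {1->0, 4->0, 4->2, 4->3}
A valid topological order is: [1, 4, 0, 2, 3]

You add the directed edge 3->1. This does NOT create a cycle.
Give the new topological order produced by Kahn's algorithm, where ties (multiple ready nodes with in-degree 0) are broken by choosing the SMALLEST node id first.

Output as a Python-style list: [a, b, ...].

Old toposort: [1, 4, 0, 2, 3]
Added edge: 3->1
Position of 3 (4) > position of 1 (0). Must reorder: 3 must now come before 1.
Run Kahn's algorithm (break ties by smallest node id):
  initial in-degrees: [2, 1, 1, 1, 0]
  ready (indeg=0): [4]
  pop 4: indeg[0]->1; indeg[2]->0; indeg[3]->0 | ready=[2, 3] | order so far=[4]
  pop 2: no out-edges | ready=[3] | order so far=[4, 2]
  pop 3: indeg[1]->0 | ready=[1] | order so far=[4, 2, 3]
  pop 1: indeg[0]->0 | ready=[0] | order so far=[4, 2, 3, 1]
  pop 0: no out-edges | ready=[] | order so far=[4, 2, 3, 1, 0]
  Result: [4, 2, 3, 1, 0]

Answer: [4, 2, 3, 1, 0]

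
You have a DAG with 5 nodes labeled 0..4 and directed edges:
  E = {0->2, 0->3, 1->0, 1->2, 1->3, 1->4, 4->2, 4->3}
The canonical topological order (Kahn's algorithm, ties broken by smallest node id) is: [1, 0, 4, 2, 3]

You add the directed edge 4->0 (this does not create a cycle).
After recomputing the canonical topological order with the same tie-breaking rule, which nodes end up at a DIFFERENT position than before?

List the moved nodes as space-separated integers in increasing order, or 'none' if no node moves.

Answer: 0 4

Derivation:
Old toposort: [1, 0, 4, 2, 3]
Added edge 4->0
Recompute Kahn (smallest-id tiebreak):
  initial in-degrees: [2, 0, 3, 3, 1]
  ready (indeg=0): [1]
  pop 1: indeg[0]->1; indeg[2]->2; indeg[3]->2; indeg[4]->0 | ready=[4] | order so far=[1]
  pop 4: indeg[0]->0; indeg[2]->1; indeg[3]->1 | ready=[0] | order so far=[1, 4]
  pop 0: indeg[2]->0; indeg[3]->0 | ready=[2, 3] | order so far=[1, 4, 0]
  pop 2: no out-edges | ready=[3] | order so far=[1, 4, 0, 2]
  pop 3: no out-edges | ready=[] | order so far=[1, 4, 0, 2, 3]
New canonical toposort: [1, 4, 0, 2, 3]
Compare positions:
  Node 0: index 1 -> 2 (moved)
  Node 1: index 0 -> 0 (same)
  Node 2: index 3 -> 3 (same)
  Node 3: index 4 -> 4 (same)
  Node 4: index 2 -> 1 (moved)
Nodes that changed position: 0 4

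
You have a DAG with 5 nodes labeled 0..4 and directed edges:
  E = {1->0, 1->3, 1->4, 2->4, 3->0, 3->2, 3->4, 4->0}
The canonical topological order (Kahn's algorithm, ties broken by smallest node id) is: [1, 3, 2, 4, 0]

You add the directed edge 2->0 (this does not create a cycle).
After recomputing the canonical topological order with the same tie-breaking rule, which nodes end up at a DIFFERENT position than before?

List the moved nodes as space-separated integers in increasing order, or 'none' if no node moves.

Old toposort: [1, 3, 2, 4, 0]
Added edge 2->0
Recompute Kahn (smallest-id tiebreak):
  initial in-degrees: [4, 0, 1, 1, 3]
  ready (indeg=0): [1]
  pop 1: indeg[0]->3; indeg[3]->0; indeg[4]->2 | ready=[3] | order so far=[1]
  pop 3: indeg[0]->2; indeg[2]->0; indeg[4]->1 | ready=[2] | order so far=[1, 3]
  pop 2: indeg[0]->1; indeg[4]->0 | ready=[4] | order so far=[1, 3, 2]
  pop 4: indeg[0]->0 | ready=[0] | order so far=[1, 3, 2, 4]
  pop 0: no out-edges | ready=[] | order so far=[1, 3, 2, 4, 0]
New canonical toposort: [1, 3, 2, 4, 0]
Compare positions:
  Node 0: index 4 -> 4 (same)
  Node 1: index 0 -> 0 (same)
  Node 2: index 2 -> 2 (same)
  Node 3: index 1 -> 1 (same)
  Node 4: index 3 -> 3 (same)
Nodes that changed position: none

Answer: none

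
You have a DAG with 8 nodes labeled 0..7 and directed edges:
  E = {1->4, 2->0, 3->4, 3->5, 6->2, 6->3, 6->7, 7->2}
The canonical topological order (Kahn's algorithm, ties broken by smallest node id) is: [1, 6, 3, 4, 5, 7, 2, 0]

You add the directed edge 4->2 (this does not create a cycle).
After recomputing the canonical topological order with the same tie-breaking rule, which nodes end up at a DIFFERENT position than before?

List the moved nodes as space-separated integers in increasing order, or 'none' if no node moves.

Answer: none

Derivation:
Old toposort: [1, 6, 3, 4, 5, 7, 2, 0]
Added edge 4->2
Recompute Kahn (smallest-id tiebreak):
  initial in-degrees: [1, 0, 3, 1, 2, 1, 0, 1]
  ready (indeg=0): [1, 6]
  pop 1: indeg[4]->1 | ready=[6] | order so far=[1]
  pop 6: indeg[2]->2; indeg[3]->0; indeg[7]->0 | ready=[3, 7] | order so far=[1, 6]
  pop 3: indeg[4]->0; indeg[5]->0 | ready=[4, 5, 7] | order so far=[1, 6, 3]
  pop 4: indeg[2]->1 | ready=[5, 7] | order so far=[1, 6, 3, 4]
  pop 5: no out-edges | ready=[7] | order so far=[1, 6, 3, 4, 5]
  pop 7: indeg[2]->0 | ready=[2] | order so far=[1, 6, 3, 4, 5, 7]
  pop 2: indeg[0]->0 | ready=[0] | order so far=[1, 6, 3, 4, 5, 7, 2]
  pop 0: no out-edges | ready=[] | order so far=[1, 6, 3, 4, 5, 7, 2, 0]
New canonical toposort: [1, 6, 3, 4, 5, 7, 2, 0]
Compare positions:
  Node 0: index 7 -> 7 (same)
  Node 1: index 0 -> 0 (same)
  Node 2: index 6 -> 6 (same)
  Node 3: index 2 -> 2 (same)
  Node 4: index 3 -> 3 (same)
  Node 5: index 4 -> 4 (same)
  Node 6: index 1 -> 1 (same)
  Node 7: index 5 -> 5 (same)
Nodes that changed position: none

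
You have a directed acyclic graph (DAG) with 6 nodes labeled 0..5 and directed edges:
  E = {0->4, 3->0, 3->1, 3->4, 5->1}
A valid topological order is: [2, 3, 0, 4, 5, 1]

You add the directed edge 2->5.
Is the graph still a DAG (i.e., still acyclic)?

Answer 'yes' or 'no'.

Answer: yes

Derivation:
Given toposort: [2, 3, 0, 4, 5, 1]
Position of 2: index 0; position of 5: index 4
New edge 2->5: forward
Forward edge: respects the existing order. Still a DAG, same toposort still valid.
Still a DAG? yes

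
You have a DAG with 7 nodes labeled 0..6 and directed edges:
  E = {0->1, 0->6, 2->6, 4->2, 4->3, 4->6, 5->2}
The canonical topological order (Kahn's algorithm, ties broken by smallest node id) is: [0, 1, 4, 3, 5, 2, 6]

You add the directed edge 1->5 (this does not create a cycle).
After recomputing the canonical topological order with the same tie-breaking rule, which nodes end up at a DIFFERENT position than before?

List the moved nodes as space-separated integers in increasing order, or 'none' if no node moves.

Answer: none

Derivation:
Old toposort: [0, 1, 4, 3, 5, 2, 6]
Added edge 1->5
Recompute Kahn (smallest-id tiebreak):
  initial in-degrees: [0, 1, 2, 1, 0, 1, 3]
  ready (indeg=0): [0, 4]
  pop 0: indeg[1]->0; indeg[6]->2 | ready=[1, 4] | order so far=[0]
  pop 1: indeg[5]->0 | ready=[4, 5] | order so far=[0, 1]
  pop 4: indeg[2]->1; indeg[3]->0; indeg[6]->1 | ready=[3, 5] | order so far=[0, 1, 4]
  pop 3: no out-edges | ready=[5] | order so far=[0, 1, 4, 3]
  pop 5: indeg[2]->0 | ready=[2] | order so far=[0, 1, 4, 3, 5]
  pop 2: indeg[6]->0 | ready=[6] | order so far=[0, 1, 4, 3, 5, 2]
  pop 6: no out-edges | ready=[] | order so far=[0, 1, 4, 3, 5, 2, 6]
New canonical toposort: [0, 1, 4, 3, 5, 2, 6]
Compare positions:
  Node 0: index 0 -> 0 (same)
  Node 1: index 1 -> 1 (same)
  Node 2: index 5 -> 5 (same)
  Node 3: index 3 -> 3 (same)
  Node 4: index 2 -> 2 (same)
  Node 5: index 4 -> 4 (same)
  Node 6: index 6 -> 6 (same)
Nodes that changed position: none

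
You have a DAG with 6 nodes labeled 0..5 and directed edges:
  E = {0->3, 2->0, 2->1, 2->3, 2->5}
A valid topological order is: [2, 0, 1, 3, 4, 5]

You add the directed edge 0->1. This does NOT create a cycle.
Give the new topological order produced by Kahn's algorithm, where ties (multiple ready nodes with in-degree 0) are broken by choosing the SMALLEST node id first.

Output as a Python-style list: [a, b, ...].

Answer: [2, 0, 1, 3, 4, 5]

Derivation:
Old toposort: [2, 0, 1, 3, 4, 5]
Added edge: 0->1
Position of 0 (1) < position of 1 (2). Old order still valid.
Run Kahn's algorithm (break ties by smallest node id):
  initial in-degrees: [1, 2, 0, 2, 0, 1]
  ready (indeg=0): [2, 4]
  pop 2: indeg[0]->0; indeg[1]->1; indeg[3]->1; indeg[5]->0 | ready=[0, 4, 5] | order so far=[2]
  pop 0: indeg[1]->0; indeg[3]->0 | ready=[1, 3, 4, 5] | order so far=[2, 0]
  pop 1: no out-edges | ready=[3, 4, 5] | order so far=[2, 0, 1]
  pop 3: no out-edges | ready=[4, 5] | order so far=[2, 0, 1, 3]
  pop 4: no out-edges | ready=[5] | order so far=[2, 0, 1, 3, 4]
  pop 5: no out-edges | ready=[] | order so far=[2, 0, 1, 3, 4, 5]
  Result: [2, 0, 1, 3, 4, 5]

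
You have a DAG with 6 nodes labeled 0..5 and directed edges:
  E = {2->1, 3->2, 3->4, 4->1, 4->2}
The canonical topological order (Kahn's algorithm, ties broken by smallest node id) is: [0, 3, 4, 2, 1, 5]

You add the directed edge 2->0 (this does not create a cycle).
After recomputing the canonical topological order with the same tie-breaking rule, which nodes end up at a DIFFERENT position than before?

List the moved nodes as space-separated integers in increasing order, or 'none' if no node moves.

Old toposort: [0, 3, 4, 2, 1, 5]
Added edge 2->0
Recompute Kahn (smallest-id tiebreak):
  initial in-degrees: [1, 2, 2, 0, 1, 0]
  ready (indeg=0): [3, 5]
  pop 3: indeg[2]->1; indeg[4]->0 | ready=[4, 5] | order so far=[3]
  pop 4: indeg[1]->1; indeg[2]->0 | ready=[2, 5] | order so far=[3, 4]
  pop 2: indeg[0]->0; indeg[1]->0 | ready=[0, 1, 5] | order so far=[3, 4, 2]
  pop 0: no out-edges | ready=[1, 5] | order so far=[3, 4, 2, 0]
  pop 1: no out-edges | ready=[5] | order so far=[3, 4, 2, 0, 1]
  pop 5: no out-edges | ready=[] | order so far=[3, 4, 2, 0, 1, 5]
New canonical toposort: [3, 4, 2, 0, 1, 5]
Compare positions:
  Node 0: index 0 -> 3 (moved)
  Node 1: index 4 -> 4 (same)
  Node 2: index 3 -> 2 (moved)
  Node 3: index 1 -> 0 (moved)
  Node 4: index 2 -> 1 (moved)
  Node 5: index 5 -> 5 (same)
Nodes that changed position: 0 2 3 4

Answer: 0 2 3 4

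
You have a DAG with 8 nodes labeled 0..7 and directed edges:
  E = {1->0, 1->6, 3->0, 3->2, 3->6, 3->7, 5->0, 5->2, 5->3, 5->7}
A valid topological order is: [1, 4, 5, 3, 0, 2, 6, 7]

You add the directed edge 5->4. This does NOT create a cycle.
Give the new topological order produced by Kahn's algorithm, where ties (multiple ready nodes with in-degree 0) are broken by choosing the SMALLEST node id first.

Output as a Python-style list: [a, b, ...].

Answer: [1, 5, 3, 0, 2, 4, 6, 7]

Derivation:
Old toposort: [1, 4, 5, 3, 0, 2, 6, 7]
Added edge: 5->4
Position of 5 (2) > position of 4 (1). Must reorder: 5 must now come before 4.
Run Kahn's algorithm (break ties by smallest node id):
  initial in-degrees: [3, 0, 2, 1, 1, 0, 2, 2]
  ready (indeg=0): [1, 5]
  pop 1: indeg[0]->2; indeg[6]->1 | ready=[5] | order so far=[1]
  pop 5: indeg[0]->1; indeg[2]->1; indeg[3]->0; indeg[4]->0; indeg[7]->1 | ready=[3, 4] | order so far=[1, 5]
  pop 3: indeg[0]->0; indeg[2]->0; indeg[6]->0; indeg[7]->0 | ready=[0, 2, 4, 6, 7] | order so far=[1, 5, 3]
  pop 0: no out-edges | ready=[2, 4, 6, 7] | order so far=[1, 5, 3, 0]
  pop 2: no out-edges | ready=[4, 6, 7] | order so far=[1, 5, 3, 0, 2]
  pop 4: no out-edges | ready=[6, 7] | order so far=[1, 5, 3, 0, 2, 4]
  pop 6: no out-edges | ready=[7] | order so far=[1, 5, 3, 0, 2, 4, 6]
  pop 7: no out-edges | ready=[] | order so far=[1, 5, 3, 0, 2, 4, 6, 7]
  Result: [1, 5, 3, 0, 2, 4, 6, 7]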